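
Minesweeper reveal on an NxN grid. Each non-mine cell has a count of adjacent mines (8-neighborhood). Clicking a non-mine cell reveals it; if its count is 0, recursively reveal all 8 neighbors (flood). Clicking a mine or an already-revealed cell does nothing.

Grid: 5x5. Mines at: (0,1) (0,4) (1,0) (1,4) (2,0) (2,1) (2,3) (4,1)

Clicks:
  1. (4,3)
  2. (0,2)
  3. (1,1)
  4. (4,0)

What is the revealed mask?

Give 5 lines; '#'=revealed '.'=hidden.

Answer: ..#..
.#...
.....
..###
#.###

Derivation:
Click 1 (4,3) count=0: revealed 6 new [(3,2) (3,3) (3,4) (4,2) (4,3) (4,4)] -> total=6
Click 2 (0,2) count=1: revealed 1 new [(0,2)] -> total=7
Click 3 (1,1) count=4: revealed 1 new [(1,1)] -> total=8
Click 4 (4,0) count=1: revealed 1 new [(4,0)] -> total=9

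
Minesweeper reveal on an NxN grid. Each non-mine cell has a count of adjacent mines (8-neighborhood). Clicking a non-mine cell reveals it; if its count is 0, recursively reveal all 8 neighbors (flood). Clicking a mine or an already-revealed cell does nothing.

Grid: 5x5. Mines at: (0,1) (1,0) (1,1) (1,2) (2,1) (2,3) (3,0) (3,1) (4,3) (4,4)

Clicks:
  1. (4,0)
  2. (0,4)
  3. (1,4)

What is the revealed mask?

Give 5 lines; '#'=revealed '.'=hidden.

Answer: ...##
...##
.....
.....
#....

Derivation:
Click 1 (4,0) count=2: revealed 1 new [(4,0)] -> total=1
Click 2 (0,4) count=0: revealed 4 new [(0,3) (0,4) (1,3) (1,4)] -> total=5
Click 3 (1,4) count=1: revealed 0 new [(none)] -> total=5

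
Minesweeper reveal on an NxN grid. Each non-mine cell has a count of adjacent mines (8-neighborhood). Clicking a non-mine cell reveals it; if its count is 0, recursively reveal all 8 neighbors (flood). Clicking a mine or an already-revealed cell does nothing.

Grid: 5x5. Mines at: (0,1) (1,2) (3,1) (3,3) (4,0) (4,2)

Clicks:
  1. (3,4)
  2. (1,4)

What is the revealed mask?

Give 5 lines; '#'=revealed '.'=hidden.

Click 1 (3,4) count=1: revealed 1 new [(3,4)] -> total=1
Click 2 (1,4) count=0: revealed 6 new [(0,3) (0,4) (1,3) (1,4) (2,3) (2,4)] -> total=7

Answer: ...##
...##
...##
....#
.....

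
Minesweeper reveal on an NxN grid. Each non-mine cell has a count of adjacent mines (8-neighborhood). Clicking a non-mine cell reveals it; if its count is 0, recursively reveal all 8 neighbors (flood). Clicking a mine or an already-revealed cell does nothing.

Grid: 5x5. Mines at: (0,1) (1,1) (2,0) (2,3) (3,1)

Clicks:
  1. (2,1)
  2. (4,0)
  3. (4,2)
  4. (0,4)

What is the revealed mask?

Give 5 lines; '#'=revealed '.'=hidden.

Click 1 (2,1) count=3: revealed 1 new [(2,1)] -> total=1
Click 2 (4,0) count=1: revealed 1 new [(4,0)] -> total=2
Click 3 (4,2) count=1: revealed 1 new [(4,2)] -> total=3
Click 4 (0,4) count=0: revealed 6 new [(0,2) (0,3) (0,4) (1,2) (1,3) (1,4)] -> total=9

Answer: ..###
..###
.#...
.....
#.#..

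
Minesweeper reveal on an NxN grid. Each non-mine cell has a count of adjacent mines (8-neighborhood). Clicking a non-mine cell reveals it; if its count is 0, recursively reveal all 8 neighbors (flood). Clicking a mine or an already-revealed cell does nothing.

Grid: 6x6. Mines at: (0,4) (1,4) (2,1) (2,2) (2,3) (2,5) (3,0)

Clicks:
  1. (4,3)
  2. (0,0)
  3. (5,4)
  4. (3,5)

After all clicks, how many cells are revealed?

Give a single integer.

Click 1 (4,3) count=0: revealed 17 new [(3,1) (3,2) (3,3) (3,4) (3,5) (4,0) (4,1) (4,2) (4,3) (4,4) (4,5) (5,0) (5,1) (5,2) (5,3) (5,4) (5,5)] -> total=17
Click 2 (0,0) count=0: revealed 8 new [(0,0) (0,1) (0,2) (0,3) (1,0) (1,1) (1,2) (1,3)] -> total=25
Click 3 (5,4) count=0: revealed 0 new [(none)] -> total=25
Click 4 (3,5) count=1: revealed 0 new [(none)] -> total=25

Answer: 25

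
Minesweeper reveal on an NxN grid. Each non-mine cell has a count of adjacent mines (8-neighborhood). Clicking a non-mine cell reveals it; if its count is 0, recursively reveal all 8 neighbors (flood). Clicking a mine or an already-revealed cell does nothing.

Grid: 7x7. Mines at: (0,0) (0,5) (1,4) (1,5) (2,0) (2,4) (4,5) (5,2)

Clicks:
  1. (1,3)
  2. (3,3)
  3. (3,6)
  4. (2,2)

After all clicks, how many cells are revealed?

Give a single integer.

Click 1 (1,3) count=2: revealed 1 new [(1,3)] -> total=1
Click 2 (3,3) count=1: revealed 1 new [(3,3)] -> total=2
Click 3 (3,6) count=1: revealed 1 new [(3,6)] -> total=3
Click 4 (2,2) count=0: revealed 13 new [(0,1) (0,2) (0,3) (1,1) (1,2) (2,1) (2,2) (2,3) (3,1) (3,2) (4,1) (4,2) (4,3)] -> total=16

Answer: 16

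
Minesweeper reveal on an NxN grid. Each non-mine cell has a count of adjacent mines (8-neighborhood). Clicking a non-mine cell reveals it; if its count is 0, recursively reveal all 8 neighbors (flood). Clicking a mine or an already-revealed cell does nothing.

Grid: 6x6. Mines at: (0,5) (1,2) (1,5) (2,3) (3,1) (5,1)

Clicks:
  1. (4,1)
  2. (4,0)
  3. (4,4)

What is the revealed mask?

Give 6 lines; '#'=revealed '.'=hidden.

Click 1 (4,1) count=2: revealed 1 new [(4,1)] -> total=1
Click 2 (4,0) count=2: revealed 1 new [(4,0)] -> total=2
Click 3 (4,4) count=0: revealed 14 new [(2,4) (2,5) (3,2) (3,3) (3,4) (3,5) (4,2) (4,3) (4,4) (4,5) (5,2) (5,3) (5,4) (5,5)] -> total=16

Answer: ......
......
....##
..####
######
..####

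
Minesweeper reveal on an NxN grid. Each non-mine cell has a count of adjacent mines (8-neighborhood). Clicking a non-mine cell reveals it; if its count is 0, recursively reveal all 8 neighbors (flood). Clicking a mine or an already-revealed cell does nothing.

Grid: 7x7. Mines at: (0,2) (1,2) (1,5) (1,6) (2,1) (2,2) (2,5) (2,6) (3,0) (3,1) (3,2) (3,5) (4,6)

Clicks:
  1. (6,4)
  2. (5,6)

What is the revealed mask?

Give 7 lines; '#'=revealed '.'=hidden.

Click 1 (6,4) count=0: revealed 20 new [(4,0) (4,1) (4,2) (4,3) (4,4) (4,5) (5,0) (5,1) (5,2) (5,3) (5,4) (5,5) (5,6) (6,0) (6,1) (6,2) (6,3) (6,4) (6,5) (6,6)] -> total=20
Click 2 (5,6) count=1: revealed 0 new [(none)] -> total=20

Answer: .......
.......
.......
.......
######.
#######
#######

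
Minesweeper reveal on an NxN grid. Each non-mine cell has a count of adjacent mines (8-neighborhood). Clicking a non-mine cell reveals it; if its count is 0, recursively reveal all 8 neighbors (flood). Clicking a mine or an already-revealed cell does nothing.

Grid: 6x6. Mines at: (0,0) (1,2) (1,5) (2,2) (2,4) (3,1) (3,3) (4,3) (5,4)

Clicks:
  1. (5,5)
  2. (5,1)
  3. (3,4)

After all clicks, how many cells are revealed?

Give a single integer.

Answer: 8

Derivation:
Click 1 (5,5) count=1: revealed 1 new [(5,5)] -> total=1
Click 2 (5,1) count=0: revealed 6 new [(4,0) (4,1) (4,2) (5,0) (5,1) (5,2)] -> total=7
Click 3 (3,4) count=3: revealed 1 new [(3,4)] -> total=8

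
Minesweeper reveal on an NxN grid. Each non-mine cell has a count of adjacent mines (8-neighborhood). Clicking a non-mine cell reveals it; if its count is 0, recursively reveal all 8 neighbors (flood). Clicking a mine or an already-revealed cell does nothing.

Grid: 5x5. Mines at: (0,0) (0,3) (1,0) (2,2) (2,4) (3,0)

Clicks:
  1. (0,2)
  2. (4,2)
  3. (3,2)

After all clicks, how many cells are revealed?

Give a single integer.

Answer: 9

Derivation:
Click 1 (0,2) count=1: revealed 1 new [(0,2)] -> total=1
Click 2 (4,2) count=0: revealed 8 new [(3,1) (3,2) (3,3) (3,4) (4,1) (4,2) (4,3) (4,4)] -> total=9
Click 3 (3,2) count=1: revealed 0 new [(none)] -> total=9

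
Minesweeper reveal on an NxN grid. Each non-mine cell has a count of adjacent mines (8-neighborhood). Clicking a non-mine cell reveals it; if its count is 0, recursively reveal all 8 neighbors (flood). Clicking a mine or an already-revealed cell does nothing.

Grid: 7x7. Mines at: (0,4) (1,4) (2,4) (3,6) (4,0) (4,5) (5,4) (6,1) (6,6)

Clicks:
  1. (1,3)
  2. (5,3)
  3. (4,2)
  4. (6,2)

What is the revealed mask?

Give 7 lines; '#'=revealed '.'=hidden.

Answer: ####...
####...
####...
####...
.###...
.###...
..#....

Derivation:
Click 1 (1,3) count=3: revealed 1 new [(1,3)] -> total=1
Click 2 (5,3) count=1: revealed 1 new [(5,3)] -> total=2
Click 3 (4,2) count=0: revealed 20 new [(0,0) (0,1) (0,2) (0,3) (1,0) (1,1) (1,2) (2,0) (2,1) (2,2) (2,3) (3,0) (3,1) (3,2) (3,3) (4,1) (4,2) (4,3) (5,1) (5,2)] -> total=22
Click 4 (6,2) count=1: revealed 1 new [(6,2)] -> total=23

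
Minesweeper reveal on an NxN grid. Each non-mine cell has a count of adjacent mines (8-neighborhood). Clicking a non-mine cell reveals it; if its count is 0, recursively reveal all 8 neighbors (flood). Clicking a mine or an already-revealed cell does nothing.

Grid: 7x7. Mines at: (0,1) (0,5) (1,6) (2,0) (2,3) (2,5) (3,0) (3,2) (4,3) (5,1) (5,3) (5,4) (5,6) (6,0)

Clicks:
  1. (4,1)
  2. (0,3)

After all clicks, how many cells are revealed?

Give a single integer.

Answer: 7

Derivation:
Click 1 (4,1) count=3: revealed 1 new [(4,1)] -> total=1
Click 2 (0,3) count=0: revealed 6 new [(0,2) (0,3) (0,4) (1,2) (1,3) (1,4)] -> total=7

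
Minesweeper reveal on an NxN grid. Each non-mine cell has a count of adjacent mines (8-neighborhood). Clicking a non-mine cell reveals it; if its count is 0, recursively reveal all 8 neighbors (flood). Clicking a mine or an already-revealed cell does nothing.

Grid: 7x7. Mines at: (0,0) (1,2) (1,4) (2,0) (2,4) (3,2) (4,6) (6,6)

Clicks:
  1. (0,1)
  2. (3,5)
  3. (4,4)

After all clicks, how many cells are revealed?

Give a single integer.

Answer: 24

Derivation:
Click 1 (0,1) count=2: revealed 1 new [(0,1)] -> total=1
Click 2 (3,5) count=2: revealed 1 new [(3,5)] -> total=2
Click 3 (4,4) count=0: revealed 22 new [(3,0) (3,1) (3,3) (3,4) (4,0) (4,1) (4,2) (4,3) (4,4) (4,5) (5,0) (5,1) (5,2) (5,3) (5,4) (5,5) (6,0) (6,1) (6,2) (6,3) (6,4) (6,5)] -> total=24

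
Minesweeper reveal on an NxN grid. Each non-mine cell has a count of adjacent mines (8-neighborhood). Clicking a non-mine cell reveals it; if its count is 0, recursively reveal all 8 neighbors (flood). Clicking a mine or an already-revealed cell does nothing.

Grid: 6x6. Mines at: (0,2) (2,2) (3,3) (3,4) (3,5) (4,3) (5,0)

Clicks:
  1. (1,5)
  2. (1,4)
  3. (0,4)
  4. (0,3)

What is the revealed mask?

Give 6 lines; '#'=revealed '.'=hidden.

Click 1 (1,5) count=0: revealed 9 new [(0,3) (0,4) (0,5) (1,3) (1,4) (1,5) (2,3) (2,4) (2,5)] -> total=9
Click 2 (1,4) count=0: revealed 0 new [(none)] -> total=9
Click 3 (0,4) count=0: revealed 0 new [(none)] -> total=9
Click 4 (0,3) count=1: revealed 0 new [(none)] -> total=9

Answer: ...###
...###
...###
......
......
......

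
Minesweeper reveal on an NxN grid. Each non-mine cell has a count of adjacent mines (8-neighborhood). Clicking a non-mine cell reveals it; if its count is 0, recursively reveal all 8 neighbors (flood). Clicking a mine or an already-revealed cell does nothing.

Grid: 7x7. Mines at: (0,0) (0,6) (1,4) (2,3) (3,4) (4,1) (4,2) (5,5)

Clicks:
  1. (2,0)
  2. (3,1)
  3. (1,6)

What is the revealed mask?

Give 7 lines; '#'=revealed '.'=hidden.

Click 1 (2,0) count=0: revealed 9 new [(1,0) (1,1) (1,2) (2,0) (2,1) (2,2) (3,0) (3,1) (3,2)] -> total=9
Click 2 (3,1) count=2: revealed 0 new [(none)] -> total=9
Click 3 (1,6) count=1: revealed 1 new [(1,6)] -> total=10

Answer: .......
###...#
###....
###....
.......
.......
.......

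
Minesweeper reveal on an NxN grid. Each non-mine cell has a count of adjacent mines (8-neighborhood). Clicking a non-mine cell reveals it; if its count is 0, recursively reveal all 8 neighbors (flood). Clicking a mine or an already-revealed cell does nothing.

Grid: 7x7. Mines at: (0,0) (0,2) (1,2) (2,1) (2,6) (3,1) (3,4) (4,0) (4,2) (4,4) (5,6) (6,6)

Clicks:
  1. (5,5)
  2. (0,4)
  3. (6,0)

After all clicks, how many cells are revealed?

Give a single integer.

Answer: 23

Derivation:
Click 1 (5,5) count=3: revealed 1 new [(5,5)] -> total=1
Click 2 (0,4) count=0: revealed 11 new [(0,3) (0,4) (0,5) (0,6) (1,3) (1,4) (1,5) (1,6) (2,3) (2,4) (2,5)] -> total=12
Click 3 (6,0) count=0: revealed 11 new [(5,0) (5,1) (5,2) (5,3) (5,4) (6,0) (6,1) (6,2) (6,3) (6,4) (6,5)] -> total=23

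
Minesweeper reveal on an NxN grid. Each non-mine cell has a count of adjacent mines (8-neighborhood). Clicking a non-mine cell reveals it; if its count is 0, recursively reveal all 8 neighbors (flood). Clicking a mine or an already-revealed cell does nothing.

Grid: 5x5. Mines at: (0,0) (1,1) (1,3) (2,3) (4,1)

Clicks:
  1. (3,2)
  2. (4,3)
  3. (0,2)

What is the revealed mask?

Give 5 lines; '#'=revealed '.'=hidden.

Answer: ..#..
.....
.....
..###
..###

Derivation:
Click 1 (3,2) count=2: revealed 1 new [(3,2)] -> total=1
Click 2 (4,3) count=0: revealed 5 new [(3,3) (3,4) (4,2) (4,3) (4,4)] -> total=6
Click 3 (0,2) count=2: revealed 1 new [(0,2)] -> total=7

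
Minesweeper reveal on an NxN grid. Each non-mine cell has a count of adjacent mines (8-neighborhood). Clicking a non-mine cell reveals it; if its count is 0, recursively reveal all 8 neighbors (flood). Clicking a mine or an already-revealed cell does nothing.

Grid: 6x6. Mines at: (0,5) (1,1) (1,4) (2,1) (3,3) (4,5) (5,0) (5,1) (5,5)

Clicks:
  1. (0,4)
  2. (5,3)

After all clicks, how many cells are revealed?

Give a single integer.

Answer: 7

Derivation:
Click 1 (0,4) count=2: revealed 1 new [(0,4)] -> total=1
Click 2 (5,3) count=0: revealed 6 new [(4,2) (4,3) (4,4) (5,2) (5,3) (5,4)] -> total=7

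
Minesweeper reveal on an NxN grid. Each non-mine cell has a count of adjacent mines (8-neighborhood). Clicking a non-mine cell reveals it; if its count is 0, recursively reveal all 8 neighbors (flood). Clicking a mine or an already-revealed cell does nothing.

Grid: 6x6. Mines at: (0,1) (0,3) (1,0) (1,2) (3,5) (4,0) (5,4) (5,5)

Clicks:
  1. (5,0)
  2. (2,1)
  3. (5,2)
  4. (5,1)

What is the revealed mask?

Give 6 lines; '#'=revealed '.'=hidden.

Answer: ......
......
.####.
.####.
.####.
####..

Derivation:
Click 1 (5,0) count=1: revealed 1 new [(5,0)] -> total=1
Click 2 (2,1) count=2: revealed 1 new [(2,1)] -> total=2
Click 3 (5,2) count=0: revealed 14 new [(2,2) (2,3) (2,4) (3,1) (3,2) (3,3) (3,4) (4,1) (4,2) (4,3) (4,4) (5,1) (5,2) (5,3)] -> total=16
Click 4 (5,1) count=1: revealed 0 new [(none)] -> total=16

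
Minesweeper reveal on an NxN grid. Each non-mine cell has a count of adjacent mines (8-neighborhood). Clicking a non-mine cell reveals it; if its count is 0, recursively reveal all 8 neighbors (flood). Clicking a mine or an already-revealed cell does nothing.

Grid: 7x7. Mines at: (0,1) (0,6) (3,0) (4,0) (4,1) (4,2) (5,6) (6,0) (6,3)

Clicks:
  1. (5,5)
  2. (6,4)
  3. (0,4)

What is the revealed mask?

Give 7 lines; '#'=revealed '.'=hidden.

Click 1 (5,5) count=1: revealed 1 new [(5,5)] -> total=1
Click 2 (6,4) count=1: revealed 1 new [(6,4)] -> total=2
Click 3 (0,4) count=0: revealed 28 new [(0,2) (0,3) (0,4) (0,5) (1,1) (1,2) (1,3) (1,4) (1,5) (1,6) (2,1) (2,2) (2,3) (2,4) (2,5) (2,6) (3,1) (3,2) (3,3) (3,4) (3,5) (3,6) (4,3) (4,4) (4,5) (4,6) (5,3) (5,4)] -> total=30

Answer: ..####.
.######
.######
.######
...####
...###.
....#..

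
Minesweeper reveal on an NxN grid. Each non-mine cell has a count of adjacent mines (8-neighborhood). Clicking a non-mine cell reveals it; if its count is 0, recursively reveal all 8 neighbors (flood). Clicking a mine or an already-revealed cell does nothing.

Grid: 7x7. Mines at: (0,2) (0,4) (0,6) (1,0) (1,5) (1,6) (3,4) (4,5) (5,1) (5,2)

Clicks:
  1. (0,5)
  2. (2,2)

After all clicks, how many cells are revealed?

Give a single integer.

Click 1 (0,5) count=4: revealed 1 new [(0,5)] -> total=1
Click 2 (2,2) count=0: revealed 15 new [(1,1) (1,2) (1,3) (2,0) (2,1) (2,2) (2,3) (3,0) (3,1) (3,2) (3,3) (4,0) (4,1) (4,2) (4,3)] -> total=16

Answer: 16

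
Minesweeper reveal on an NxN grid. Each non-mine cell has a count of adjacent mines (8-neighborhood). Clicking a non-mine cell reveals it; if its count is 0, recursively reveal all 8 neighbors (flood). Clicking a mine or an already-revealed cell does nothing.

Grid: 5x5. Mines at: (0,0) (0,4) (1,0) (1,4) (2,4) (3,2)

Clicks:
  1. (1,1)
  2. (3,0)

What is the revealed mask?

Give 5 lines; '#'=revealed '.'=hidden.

Answer: .....
.#...
##...
##...
##...

Derivation:
Click 1 (1,1) count=2: revealed 1 new [(1,1)] -> total=1
Click 2 (3,0) count=0: revealed 6 new [(2,0) (2,1) (3,0) (3,1) (4,0) (4,1)] -> total=7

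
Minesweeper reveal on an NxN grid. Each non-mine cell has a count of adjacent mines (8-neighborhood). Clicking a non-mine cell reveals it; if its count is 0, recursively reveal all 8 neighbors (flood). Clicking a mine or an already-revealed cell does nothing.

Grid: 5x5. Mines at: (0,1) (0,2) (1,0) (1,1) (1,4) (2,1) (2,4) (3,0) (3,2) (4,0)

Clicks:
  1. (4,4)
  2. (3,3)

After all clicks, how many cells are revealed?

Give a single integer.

Answer: 4

Derivation:
Click 1 (4,4) count=0: revealed 4 new [(3,3) (3,4) (4,3) (4,4)] -> total=4
Click 2 (3,3) count=2: revealed 0 new [(none)] -> total=4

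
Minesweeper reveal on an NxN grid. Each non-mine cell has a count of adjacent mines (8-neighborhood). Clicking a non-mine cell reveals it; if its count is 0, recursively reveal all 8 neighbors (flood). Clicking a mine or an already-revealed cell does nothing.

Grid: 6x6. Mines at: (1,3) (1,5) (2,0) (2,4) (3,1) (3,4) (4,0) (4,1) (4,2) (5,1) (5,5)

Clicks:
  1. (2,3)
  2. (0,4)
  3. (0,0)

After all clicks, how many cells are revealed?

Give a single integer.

Answer: 8

Derivation:
Click 1 (2,3) count=3: revealed 1 new [(2,3)] -> total=1
Click 2 (0,4) count=2: revealed 1 new [(0,4)] -> total=2
Click 3 (0,0) count=0: revealed 6 new [(0,0) (0,1) (0,2) (1,0) (1,1) (1,2)] -> total=8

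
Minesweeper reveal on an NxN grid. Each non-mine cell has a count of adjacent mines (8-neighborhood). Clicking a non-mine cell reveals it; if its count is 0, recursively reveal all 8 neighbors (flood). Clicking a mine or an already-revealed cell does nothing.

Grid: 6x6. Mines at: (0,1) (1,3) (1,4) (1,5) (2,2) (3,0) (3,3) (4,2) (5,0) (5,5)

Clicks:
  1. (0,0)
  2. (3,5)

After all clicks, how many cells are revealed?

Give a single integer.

Answer: 7

Derivation:
Click 1 (0,0) count=1: revealed 1 new [(0,0)] -> total=1
Click 2 (3,5) count=0: revealed 6 new [(2,4) (2,5) (3,4) (3,5) (4,4) (4,5)] -> total=7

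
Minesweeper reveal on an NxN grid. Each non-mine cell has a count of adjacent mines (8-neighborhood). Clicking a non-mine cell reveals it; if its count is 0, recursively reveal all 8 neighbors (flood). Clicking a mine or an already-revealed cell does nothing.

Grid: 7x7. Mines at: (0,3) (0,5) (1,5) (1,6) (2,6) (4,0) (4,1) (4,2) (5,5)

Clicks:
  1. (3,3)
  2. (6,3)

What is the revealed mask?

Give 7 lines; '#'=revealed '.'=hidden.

Answer: .......
.......
.......
...#...
.......
#####..
#####..

Derivation:
Click 1 (3,3) count=1: revealed 1 new [(3,3)] -> total=1
Click 2 (6,3) count=0: revealed 10 new [(5,0) (5,1) (5,2) (5,3) (5,4) (6,0) (6,1) (6,2) (6,3) (6,4)] -> total=11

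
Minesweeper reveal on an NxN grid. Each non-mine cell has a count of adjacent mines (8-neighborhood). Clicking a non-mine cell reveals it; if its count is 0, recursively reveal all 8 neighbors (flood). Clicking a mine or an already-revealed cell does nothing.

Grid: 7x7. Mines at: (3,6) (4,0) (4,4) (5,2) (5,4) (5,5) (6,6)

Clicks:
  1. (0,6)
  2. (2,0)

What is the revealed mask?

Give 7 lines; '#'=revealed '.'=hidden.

Answer: #######
#######
#######
######.
.###...
.......
.......

Derivation:
Click 1 (0,6) count=0: revealed 30 new [(0,0) (0,1) (0,2) (0,3) (0,4) (0,5) (0,6) (1,0) (1,1) (1,2) (1,3) (1,4) (1,5) (1,6) (2,0) (2,1) (2,2) (2,3) (2,4) (2,5) (2,6) (3,0) (3,1) (3,2) (3,3) (3,4) (3,5) (4,1) (4,2) (4,3)] -> total=30
Click 2 (2,0) count=0: revealed 0 new [(none)] -> total=30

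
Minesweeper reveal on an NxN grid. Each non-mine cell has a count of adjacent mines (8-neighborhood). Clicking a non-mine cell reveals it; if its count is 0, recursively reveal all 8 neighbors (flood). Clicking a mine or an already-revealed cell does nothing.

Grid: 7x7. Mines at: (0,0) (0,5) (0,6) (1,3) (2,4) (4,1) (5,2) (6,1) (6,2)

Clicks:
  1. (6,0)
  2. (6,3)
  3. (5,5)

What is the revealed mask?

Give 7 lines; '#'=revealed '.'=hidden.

Answer: .......
.....##
.....##
...####
...####
...####
#..####

Derivation:
Click 1 (6,0) count=1: revealed 1 new [(6,0)] -> total=1
Click 2 (6,3) count=2: revealed 1 new [(6,3)] -> total=2
Click 3 (5,5) count=0: revealed 19 new [(1,5) (1,6) (2,5) (2,6) (3,3) (3,4) (3,5) (3,6) (4,3) (4,4) (4,5) (4,6) (5,3) (5,4) (5,5) (5,6) (6,4) (6,5) (6,6)] -> total=21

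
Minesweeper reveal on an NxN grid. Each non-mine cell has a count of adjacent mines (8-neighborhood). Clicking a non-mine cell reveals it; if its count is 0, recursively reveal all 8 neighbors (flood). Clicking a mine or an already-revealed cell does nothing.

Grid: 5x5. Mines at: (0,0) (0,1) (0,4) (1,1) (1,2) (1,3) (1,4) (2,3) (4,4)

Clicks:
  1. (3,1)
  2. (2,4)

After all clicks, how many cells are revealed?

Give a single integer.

Answer: 12

Derivation:
Click 1 (3,1) count=0: revealed 11 new [(2,0) (2,1) (2,2) (3,0) (3,1) (3,2) (3,3) (4,0) (4,1) (4,2) (4,3)] -> total=11
Click 2 (2,4) count=3: revealed 1 new [(2,4)] -> total=12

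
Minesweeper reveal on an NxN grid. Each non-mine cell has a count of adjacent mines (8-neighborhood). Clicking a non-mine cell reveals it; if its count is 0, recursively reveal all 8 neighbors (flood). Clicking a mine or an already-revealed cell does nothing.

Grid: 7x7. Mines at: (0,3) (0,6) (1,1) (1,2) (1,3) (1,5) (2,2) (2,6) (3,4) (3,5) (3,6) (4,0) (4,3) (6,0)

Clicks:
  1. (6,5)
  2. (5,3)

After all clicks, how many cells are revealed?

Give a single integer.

Answer: 15

Derivation:
Click 1 (6,5) count=0: revealed 15 new [(4,4) (4,5) (4,6) (5,1) (5,2) (5,3) (5,4) (5,5) (5,6) (6,1) (6,2) (6,3) (6,4) (6,5) (6,6)] -> total=15
Click 2 (5,3) count=1: revealed 0 new [(none)] -> total=15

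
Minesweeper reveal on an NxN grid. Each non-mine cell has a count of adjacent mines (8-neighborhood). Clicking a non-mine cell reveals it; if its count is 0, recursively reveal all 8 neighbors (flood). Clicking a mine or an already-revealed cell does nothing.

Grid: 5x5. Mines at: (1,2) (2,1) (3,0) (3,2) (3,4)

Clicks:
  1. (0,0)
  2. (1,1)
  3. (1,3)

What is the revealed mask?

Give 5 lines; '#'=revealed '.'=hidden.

Answer: ##...
##.#.
.....
.....
.....

Derivation:
Click 1 (0,0) count=0: revealed 4 new [(0,0) (0,1) (1,0) (1,1)] -> total=4
Click 2 (1,1) count=2: revealed 0 new [(none)] -> total=4
Click 3 (1,3) count=1: revealed 1 new [(1,3)] -> total=5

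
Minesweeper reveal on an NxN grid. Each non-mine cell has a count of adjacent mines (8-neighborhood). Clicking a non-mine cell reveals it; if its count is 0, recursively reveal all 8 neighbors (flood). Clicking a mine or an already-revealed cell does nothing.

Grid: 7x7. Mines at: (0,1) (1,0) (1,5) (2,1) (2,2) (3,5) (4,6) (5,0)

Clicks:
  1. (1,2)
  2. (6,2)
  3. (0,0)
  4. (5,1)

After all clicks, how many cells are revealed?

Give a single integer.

Click 1 (1,2) count=3: revealed 1 new [(1,2)] -> total=1
Click 2 (6,2) count=0: revealed 21 new [(3,1) (3,2) (3,3) (3,4) (4,1) (4,2) (4,3) (4,4) (4,5) (5,1) (5,2) (5,3) (5,4) (5,5) (5,6) (6,1) (6,2) (6,3) (6,4) (6,5) (6,6)] -> total=22
Click 3 (0,0) count=2: revealed 1 new [(0,0)] -> total=23
Click 4 (5,1) count=1: revealed 0 new [(none)] -> total=23

Answer: 23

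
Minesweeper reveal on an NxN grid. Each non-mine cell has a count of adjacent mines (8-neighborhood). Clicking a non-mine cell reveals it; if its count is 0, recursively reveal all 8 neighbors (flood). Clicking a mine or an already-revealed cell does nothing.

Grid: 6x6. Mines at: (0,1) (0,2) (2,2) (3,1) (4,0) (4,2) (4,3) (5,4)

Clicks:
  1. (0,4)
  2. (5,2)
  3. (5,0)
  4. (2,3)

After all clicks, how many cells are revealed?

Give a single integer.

Click 1 (0,4) count=0: revealed 14 new [(0,3) (0,4) (0,5) (1,3) (1,4) (1,5) (2,3) (2,4) (2,5) (3,3) (3,4) (3,5) (4,4) (4,5)] -> total=14
Click 2 (5,2) count=2: revealed 1 new [(5,2)] -> total=15
Click 3 (5,0) count=1: revealed 1 new [(5,0)] -> total=16
Click 4 (2,3) count=1: revealed 0 new [(none)] -> total=16

Answer: 16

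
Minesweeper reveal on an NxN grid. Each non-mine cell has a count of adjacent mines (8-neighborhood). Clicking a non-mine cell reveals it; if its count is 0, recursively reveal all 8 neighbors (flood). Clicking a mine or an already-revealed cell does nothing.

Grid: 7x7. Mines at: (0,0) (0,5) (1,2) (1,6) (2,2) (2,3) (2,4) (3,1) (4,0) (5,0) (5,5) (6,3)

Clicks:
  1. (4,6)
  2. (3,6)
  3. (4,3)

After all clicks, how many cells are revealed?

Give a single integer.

Answer: 15

Derivation:
Click 1 (4,6) count=1: revealed 1 new [(4,6)] -> total=1
Click 2 (3,6) count=0: revealed 5 new [(2,5) (2,6) (3,5) (3,6) (4,5)] -> total=6
Click 3 (4,3) count=0: revealed 9 new [(3,2) (3,3) (3,4) (4,2) (4,3) (4,4) (5,2) (5,3) (5,4)] -> total=15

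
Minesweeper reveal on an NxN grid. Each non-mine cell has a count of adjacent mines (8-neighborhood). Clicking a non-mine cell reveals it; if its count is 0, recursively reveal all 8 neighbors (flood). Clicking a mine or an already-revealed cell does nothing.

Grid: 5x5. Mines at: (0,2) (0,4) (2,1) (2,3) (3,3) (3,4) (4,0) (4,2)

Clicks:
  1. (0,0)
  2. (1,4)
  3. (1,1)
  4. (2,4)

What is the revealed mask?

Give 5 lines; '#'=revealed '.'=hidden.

Click 1 (0,0) count=0: revealed 4 new [(0,0) (0,1) (1,0) (1,1)] -> total=4
Click 2 (1,4) count=2: revealed 1 new [(1,4)] -> total=5
Click 3 (1,1) count=2: revealed 0 new [(none)] -> total=5
Click 4 (2,4) count=3: revealed 1 new [(2,4)] -> total=6

Answer: ##...
##..#
....#
.....
.....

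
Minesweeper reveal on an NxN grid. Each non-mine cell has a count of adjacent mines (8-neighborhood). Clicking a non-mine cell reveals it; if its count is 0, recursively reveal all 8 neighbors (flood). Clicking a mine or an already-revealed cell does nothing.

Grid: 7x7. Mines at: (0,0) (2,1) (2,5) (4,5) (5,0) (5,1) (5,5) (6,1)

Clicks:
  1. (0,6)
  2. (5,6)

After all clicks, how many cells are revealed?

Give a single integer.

Answer: 28

Derivation:
Click 1 (0,6) count=0: revealed 27 new [(0,1) (0,2) (0,3) (0,4) (0,5) (0,6) (1,1) (1,2) (1,3) (1,4) (1,5) (1,6) (2,2) (2,3) (2,4) (3,2) (3,3) (3,4) (4,2) (4,3) (4,4) (5,2) (5,3) (5,4) (6,2) (6,3) (6,4)] -> total=27
Click 2 (5,6) count=2: revealed 1 new [(5,6)] -> total=28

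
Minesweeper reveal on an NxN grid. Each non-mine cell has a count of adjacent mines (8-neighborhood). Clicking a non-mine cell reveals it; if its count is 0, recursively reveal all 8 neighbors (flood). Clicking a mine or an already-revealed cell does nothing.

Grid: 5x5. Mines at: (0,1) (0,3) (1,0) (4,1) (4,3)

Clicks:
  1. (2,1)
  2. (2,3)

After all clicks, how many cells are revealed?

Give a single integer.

Click 1 (2,1) count=1: revealed 1 new [(2,1)] -> total=1
Click 2 (2,3) count=0: revealed 11 new [(1,1) (1,2) (1,3) (1,4) (2,2) (2,3) (2,4) (3,1) (3,2) (3,3) (3,4)] -> total=12

Answer: 12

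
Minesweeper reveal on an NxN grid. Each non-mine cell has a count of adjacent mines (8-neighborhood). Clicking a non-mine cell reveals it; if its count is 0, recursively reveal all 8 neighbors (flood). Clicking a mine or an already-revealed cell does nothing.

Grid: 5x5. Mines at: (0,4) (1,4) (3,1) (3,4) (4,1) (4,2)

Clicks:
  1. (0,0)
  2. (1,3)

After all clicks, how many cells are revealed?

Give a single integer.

Answer: 12

Derivation:
Click 1 (0,0) count=0: revealed 12 new [(0,0) (0,1) (0,2) (0,3) (1,0) (1,1) (1,2) (1,3) (2,0) (2,1) (2,2) (2,3)] -> total=12
Click 2 (1,3) count=2: revealed 0 new [(none)] -> total=12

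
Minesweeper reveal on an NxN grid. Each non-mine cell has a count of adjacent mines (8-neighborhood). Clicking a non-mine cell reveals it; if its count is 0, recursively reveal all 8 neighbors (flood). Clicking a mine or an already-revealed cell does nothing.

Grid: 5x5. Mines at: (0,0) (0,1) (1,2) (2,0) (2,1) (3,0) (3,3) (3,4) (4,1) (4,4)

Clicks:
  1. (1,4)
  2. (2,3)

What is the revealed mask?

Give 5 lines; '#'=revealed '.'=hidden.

Click 1 (1,4) count=0: revealed 6 new [(0,3) (0,4) (1,3) (1,4) (2,3) (2,4)] -> total=6
Click 2 (2,3) count=3: revealed 0 new [(none)] -> total=6

Answer: ...##
...##
...##
.....
.....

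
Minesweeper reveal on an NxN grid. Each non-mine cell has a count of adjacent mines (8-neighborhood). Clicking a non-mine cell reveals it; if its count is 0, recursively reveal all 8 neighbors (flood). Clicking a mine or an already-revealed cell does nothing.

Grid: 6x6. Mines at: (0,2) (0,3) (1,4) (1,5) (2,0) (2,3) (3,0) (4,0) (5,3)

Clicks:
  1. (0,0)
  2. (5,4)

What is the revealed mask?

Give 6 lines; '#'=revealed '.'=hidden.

Click 1 (0,0) count=0: revealed 4 new [(0,0) (0,1) (1,0) (1,1)] -> total=4
Click 2 (5,4) count=1: revealed 1 new [(5,4)] -> total=5

Answer: ##....
##....
......
......
......
....#.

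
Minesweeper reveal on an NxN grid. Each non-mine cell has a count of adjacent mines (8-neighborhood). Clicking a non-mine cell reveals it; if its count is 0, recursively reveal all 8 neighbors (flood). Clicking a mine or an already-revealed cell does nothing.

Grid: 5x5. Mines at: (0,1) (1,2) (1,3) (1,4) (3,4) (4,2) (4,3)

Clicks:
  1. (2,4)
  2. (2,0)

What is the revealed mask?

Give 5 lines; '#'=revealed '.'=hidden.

Answer: .....
##...
##..#
##...
##...

Derivation:
Click 1 (2,4) count=3: revealed 1 new [(2,4)] -> total=1
Click 2 (2,0) count=0: revealed 8 new [(1,0) (1,1) (2,0) (2,1) (3,0) (3,1) (4,0) (4,1)] -> total=9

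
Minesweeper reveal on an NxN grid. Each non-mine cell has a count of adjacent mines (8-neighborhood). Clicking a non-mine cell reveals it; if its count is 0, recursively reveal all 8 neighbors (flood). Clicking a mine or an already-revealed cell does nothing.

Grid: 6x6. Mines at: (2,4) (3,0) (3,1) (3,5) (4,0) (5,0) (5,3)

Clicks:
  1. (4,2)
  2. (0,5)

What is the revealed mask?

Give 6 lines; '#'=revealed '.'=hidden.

Click 1 (4,2) count=2: revealed 1 new [(4,2)] -> total=1
Click 2 (0,5) count=0: revealed 16 new [(0,0) (0,1) (0,2) (0,3) (0,4) (0,5) (1,0) (1,1) (1,2) (1,3) (1,4) (1,5) (2,0) (2,1) (2,2) (2,3)] -> total=17

Answer: ######
######
####..
......
..#...
......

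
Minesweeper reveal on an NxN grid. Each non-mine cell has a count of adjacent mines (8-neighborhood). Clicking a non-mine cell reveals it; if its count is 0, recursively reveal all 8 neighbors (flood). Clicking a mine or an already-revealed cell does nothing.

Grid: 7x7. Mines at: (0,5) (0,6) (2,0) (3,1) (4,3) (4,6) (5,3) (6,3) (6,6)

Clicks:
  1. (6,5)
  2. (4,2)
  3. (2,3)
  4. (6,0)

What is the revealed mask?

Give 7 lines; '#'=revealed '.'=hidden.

Click 1 (6,5) count=1: revealed 1 new [(6,5)] -> total=1
Click 2 (4,2) count=3: revealed 1 new [(4,2)] -> total=2
Click 3 (2,3) count=0: revealed 23 new [(0,0) (0,1) (0,2) (0,3) (0,4) (1,0) (1,1) (1,2) (1,3) (1,4) (1,5) (1,6) (2,1) (2,2) (2,3) (2,4) (2,5) (2,6) (3,2) (3,3) (3,4) (3,5) (3,6)] -> total=25
Click 4 (6,0) count=0: revealed 8 new [(4,0) (4,1) (5,0) (5,1) (5,2) (6,0) (6,1) (6,2)] -> total=33

Answer: #####..
#######
.######
..#####
###....
###....
###..#.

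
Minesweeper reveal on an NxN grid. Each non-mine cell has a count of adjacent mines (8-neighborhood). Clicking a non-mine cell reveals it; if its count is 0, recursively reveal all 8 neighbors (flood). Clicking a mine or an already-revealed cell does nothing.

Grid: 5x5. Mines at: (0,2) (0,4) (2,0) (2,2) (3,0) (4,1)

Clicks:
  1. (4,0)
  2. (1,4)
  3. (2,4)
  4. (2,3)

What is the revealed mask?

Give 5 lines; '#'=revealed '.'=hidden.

Answer: .....
...##
...##
..###
#.###

Derivation:
Click 1 (4,0) count=2: revealed 1 new [(4,0)] -> total=1
Click 2 (1,4) count=1: revealed 1 new [(1,4)] -> total=2
Click 3 (2,4) count=0: revealed 9 new [(1,3) (2,3) (2,4) (3,2) (3,3) (3,4) (4,2) (4,3) (4,4)] -> total=11
Click 4 (2,3) count=1: revealed 0 new [(none)] -> total=11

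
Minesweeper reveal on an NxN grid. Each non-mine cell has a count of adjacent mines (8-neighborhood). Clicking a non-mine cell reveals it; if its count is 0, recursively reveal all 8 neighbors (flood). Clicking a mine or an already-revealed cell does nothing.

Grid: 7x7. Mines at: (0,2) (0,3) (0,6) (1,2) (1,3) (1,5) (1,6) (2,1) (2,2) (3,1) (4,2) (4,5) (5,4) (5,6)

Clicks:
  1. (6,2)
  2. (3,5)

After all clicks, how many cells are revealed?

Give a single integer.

Answer: 11

Derivation:
Click 1 (6,2) count=0: revealed 10 new [(4,0) (4,1) (5,0) (5,1) (5,2) (5,3) (6,0) (6,1) (6,2) (6,3)] -> total=10
Click 2 (3,5) count=1: revealed 1 new [(3,5)] -> total=11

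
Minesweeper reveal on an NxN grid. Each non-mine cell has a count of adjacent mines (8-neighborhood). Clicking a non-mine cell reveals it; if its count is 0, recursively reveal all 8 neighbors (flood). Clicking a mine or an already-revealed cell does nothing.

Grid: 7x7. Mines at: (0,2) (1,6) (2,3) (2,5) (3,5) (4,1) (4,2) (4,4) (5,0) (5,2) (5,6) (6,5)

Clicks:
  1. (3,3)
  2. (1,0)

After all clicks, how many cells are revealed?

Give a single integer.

Answer: 12

Derivation:
Click 1 (3,3) count=3: revealed 1 new [(3,3)] -> total=1
Click 2 (1,0) count=0: revealed 11 new [(0,0) (0,1) (1,0) (1,1) (1,2) (2,0) (2,1) (2,2) (3,0) (3,1) (3,2)] -> total=12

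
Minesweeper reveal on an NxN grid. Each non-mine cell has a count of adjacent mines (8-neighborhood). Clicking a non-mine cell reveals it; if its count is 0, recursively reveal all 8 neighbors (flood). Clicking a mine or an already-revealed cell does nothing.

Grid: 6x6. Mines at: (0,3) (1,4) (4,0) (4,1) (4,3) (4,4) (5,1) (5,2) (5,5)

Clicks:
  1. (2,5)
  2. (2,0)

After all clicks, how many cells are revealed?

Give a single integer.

Answer: 16

Derivation:
Click 1 (2,5) count=1: revealed 1 new [(2,5)] -> total=1
Click 2 (2,0) count=0: revealed 15 new [(0,0) (0,1) (0,2) (1,0) (1,1) (1,2) (1,3) (2,0) (2,1) (2,2) (2,3) (3,0) (3,1) (3,2) (3,3)] -> total=16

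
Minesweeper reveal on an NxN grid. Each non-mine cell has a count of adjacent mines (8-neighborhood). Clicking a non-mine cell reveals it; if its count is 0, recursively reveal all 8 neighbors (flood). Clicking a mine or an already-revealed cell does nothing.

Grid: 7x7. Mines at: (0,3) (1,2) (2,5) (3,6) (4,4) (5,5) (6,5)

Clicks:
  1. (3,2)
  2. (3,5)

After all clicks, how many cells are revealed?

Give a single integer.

Answer: 27

Derivation:
Click 1 (3,2) count=0: revealed 26 new [(0,0) (0,1) (1,0) (1,1) (2,0) (2,1) (2,2) (2,3) (3,0) (3,1) (3,2) (3,3) (4,0) (4,1) (4,2) (4,3) (5,0) (5,1) (5,2) (5,3) (5,4) (6,0) (6,1) (6,2) (6,3) (6,4)] -> total=26
Click 2 (3,5) count=3: revealed 1 new [(3,5)] -> total=27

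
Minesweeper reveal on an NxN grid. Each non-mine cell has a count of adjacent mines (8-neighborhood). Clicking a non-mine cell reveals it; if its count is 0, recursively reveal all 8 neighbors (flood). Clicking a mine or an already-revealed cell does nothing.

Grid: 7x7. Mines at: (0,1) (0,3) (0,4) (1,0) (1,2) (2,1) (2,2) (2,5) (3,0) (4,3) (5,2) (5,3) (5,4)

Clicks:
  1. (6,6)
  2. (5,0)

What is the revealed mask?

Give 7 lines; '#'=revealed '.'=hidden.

Click 1 (6,6) count=0: revealed 8 new [(3,5) (3,6) (4,5) (4,6) (5,5) (5,6) (6,5) (6,6)] -> total=8
Click 2 (5,0) count=0: revealed 6 new [(4,0) (4,1) (5,0) (5,1) (6,0) (6,1)] -> total=14

Answer: .......
.......
.......
.....##
##...##
##...##
##...##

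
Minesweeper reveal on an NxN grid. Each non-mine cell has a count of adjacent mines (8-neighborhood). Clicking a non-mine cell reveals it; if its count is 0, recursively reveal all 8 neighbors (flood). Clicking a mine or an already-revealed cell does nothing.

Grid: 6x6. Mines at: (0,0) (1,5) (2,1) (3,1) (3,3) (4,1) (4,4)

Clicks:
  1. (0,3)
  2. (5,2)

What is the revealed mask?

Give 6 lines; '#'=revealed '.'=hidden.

Click 1 (0,3) count=0: revealed 11 new [(0,1) (0,2) (0,3) (0,4) (1,1) (1,2) (1,3) (1,4) (2,2) (2,3) (2,4)] -> total=11
Click 2 (5,2) count=1: revealed 1 new [(5,2)] -> total=12

Answer: .####.
.####.
..###.
......
......
..#...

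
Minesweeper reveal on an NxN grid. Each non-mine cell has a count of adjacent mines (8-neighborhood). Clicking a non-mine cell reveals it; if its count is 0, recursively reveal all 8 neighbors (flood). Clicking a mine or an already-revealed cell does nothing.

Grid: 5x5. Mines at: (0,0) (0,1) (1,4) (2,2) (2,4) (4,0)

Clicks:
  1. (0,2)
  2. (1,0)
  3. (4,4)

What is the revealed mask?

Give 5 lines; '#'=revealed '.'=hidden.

Click 1 (0,2) count=1: revealed 1 new [(0,2)] -> total=1
Click 2 (1,0) count=2: revealed 1 new [(1,0)] -> total=2
Click 3 (4,4) count=0: revealed 8 new [(3,1) (3,2) (3,3) (3,4) (4,1) (4,2) (4,3) (4,4)] -> total=10

Answer: ..#..
#....
.....
.####
.####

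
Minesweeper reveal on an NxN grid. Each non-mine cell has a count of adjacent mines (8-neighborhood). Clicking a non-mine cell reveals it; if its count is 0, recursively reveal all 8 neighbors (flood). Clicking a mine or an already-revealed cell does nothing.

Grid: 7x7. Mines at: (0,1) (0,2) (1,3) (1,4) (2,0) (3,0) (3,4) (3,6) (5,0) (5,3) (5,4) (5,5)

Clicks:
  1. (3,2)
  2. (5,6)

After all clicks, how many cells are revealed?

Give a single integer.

Click 1 (3,2) count=0: revealed 9 new [(2,1) (2,2) (2,3) (3,1) (3,2) (3,3) (4,1) (4,2) (4,3)] -> total=9
Click 2 (5,6) count=1: revealed 1 new [(5,6)] -> total=10

Answer: 10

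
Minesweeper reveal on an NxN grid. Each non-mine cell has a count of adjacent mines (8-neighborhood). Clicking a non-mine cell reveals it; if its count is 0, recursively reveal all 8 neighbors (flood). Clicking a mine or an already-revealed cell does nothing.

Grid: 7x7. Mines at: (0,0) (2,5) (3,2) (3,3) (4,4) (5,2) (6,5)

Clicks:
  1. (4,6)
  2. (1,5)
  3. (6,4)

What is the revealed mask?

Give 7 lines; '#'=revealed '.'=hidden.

Answer: .......
.....#.
.......
.....##
.....##
.....##
....#..

Derivation:
Click 1 (4,6) count=0: revealed 6 new [(3,5) (3,6) (4,5) (4,6) (5,5) (5,6)] -> total=6
Click 2 (1,5) count=1: revealed 1 new [(1,5)] -> total=7
Click 3 (6,4) count=1: revealed 1 new [(6,4)] -> total=8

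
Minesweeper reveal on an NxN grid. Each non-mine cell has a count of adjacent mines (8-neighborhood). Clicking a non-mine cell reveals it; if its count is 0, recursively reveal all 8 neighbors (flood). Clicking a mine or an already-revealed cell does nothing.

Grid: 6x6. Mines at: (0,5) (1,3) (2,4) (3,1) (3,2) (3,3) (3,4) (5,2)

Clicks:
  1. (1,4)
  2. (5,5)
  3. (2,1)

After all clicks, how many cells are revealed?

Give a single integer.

Answer: 8

Derivation:
Click 1 (1,4) count=3: revealed 1 new [(1,4)] -> total=1
Click 2 (5,5) count=0: revealed 6 new [(4,3) (4,4) (4,5) (5,3) (5,4) (5,5)] -> total=7
Click 3 (2,1) count=2: revealed 1 new [(2,1)] -> total=8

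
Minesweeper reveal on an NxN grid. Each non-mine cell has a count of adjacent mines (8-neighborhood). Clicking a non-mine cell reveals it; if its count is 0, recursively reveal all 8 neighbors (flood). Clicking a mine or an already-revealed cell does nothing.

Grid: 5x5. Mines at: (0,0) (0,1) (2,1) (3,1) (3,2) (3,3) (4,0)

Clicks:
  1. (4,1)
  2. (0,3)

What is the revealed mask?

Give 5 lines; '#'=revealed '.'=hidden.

Answer: ..###
..###
..###
.....
.#...

Derivation:
Click 1 (4,1) count=3: revealed 1 new [(4,1)] -> total=1
Click 2 (0,3) count=0: revealed 9 new [(0,2) (0,3) (0,4) (1,2) (1,3) (1,4) (2,2) (2,3) (2,4)] -> total=10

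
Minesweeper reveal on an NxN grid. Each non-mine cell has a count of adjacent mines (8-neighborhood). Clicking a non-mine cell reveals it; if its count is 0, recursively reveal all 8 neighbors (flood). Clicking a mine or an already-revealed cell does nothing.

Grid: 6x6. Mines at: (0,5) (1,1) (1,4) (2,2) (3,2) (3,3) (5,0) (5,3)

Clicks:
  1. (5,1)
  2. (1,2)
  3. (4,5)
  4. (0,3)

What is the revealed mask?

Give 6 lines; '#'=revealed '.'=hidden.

Click 1 (5,1) count=1: revealed 1 new [(5,1)] -> total=1
Click 2 (1,2) count=2: revealed 1 new [(1,2)] -> total=2
Click 3 (4,5) count=0: revealed 8 new [(2,4) (2,5) (3,4) (3,5) (4,4) (4,5) (5,4) (5,5)] -> total=10
Click 4 (0,3) count=1: revealed 1 new [(0,3)] -> total=11

Answer: ...#..
..#...
....##
....##
....##
.#..##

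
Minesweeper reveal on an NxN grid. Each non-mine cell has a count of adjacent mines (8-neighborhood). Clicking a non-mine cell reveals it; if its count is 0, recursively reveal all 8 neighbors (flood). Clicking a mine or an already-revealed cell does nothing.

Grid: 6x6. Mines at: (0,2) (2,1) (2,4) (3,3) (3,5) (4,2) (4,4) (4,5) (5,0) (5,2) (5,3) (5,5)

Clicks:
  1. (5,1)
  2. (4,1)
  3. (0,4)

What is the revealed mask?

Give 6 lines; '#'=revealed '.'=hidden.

Answer: ...###
...###
......
......
.#....
.#....

Derivation:
Click 1 (5,1) count=3: revealed 1 new [(5,1)] -> total=1
Click 2 (4,1) count=3: revealed 1 new [(4,1)] -> total=2
Click 3 (0,4) count=0: revealed 6 new [(0,3) (0,4) (0,5) (1,3) (1,4) (1,5)] -> total=8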